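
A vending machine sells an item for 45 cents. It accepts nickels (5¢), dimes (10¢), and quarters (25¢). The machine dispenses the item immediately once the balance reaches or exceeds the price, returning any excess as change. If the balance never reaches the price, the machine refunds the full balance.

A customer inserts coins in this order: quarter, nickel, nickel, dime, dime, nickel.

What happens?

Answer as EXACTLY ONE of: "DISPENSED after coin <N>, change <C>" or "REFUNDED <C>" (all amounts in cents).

Price: 45¢
Coin 1 (quarter, 25¢): balance = 25¢
Coin 2 (nickel, 5¢): balance = 30¢
Coin 3 (nickel, 5¢): balance = 35¢
Coin 4 (dime, 10¢): balance = 45¢
  → balance >= price → DISPENSE, change = 45 - 45 = 0¢

Answer: DISPENSED after coin 4, change 0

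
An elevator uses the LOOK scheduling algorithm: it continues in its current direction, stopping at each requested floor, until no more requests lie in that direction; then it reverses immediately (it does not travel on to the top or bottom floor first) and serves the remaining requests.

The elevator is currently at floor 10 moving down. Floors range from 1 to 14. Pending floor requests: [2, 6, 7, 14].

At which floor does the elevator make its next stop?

Answer: 7

Derivation:
Current floor: 10, direction: down
Requests above: [14]
Requests below: [2, 6, 7]
Moving down and requests lie below → nearest below is max([2, 6, 7]) = 7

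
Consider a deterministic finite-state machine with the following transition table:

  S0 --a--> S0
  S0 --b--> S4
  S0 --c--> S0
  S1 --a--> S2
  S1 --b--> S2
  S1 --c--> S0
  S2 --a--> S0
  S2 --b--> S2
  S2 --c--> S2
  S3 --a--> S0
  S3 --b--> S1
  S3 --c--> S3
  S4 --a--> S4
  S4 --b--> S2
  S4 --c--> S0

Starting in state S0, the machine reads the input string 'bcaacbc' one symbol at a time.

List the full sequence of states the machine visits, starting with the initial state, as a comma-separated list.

Start: S0
  read 'b': S0 --b--> S4
  read 'c': S4 --c--> S0
  read 'a': S0 --a--> S0
  read 'a': S0 --a--> S0
  read 'c': S0 --c--> S0
  read 'b': S0 --b--> S4
  read 'c': S4 --c--> S0

Answer: S0, S4, S0, S0, S0, S0, S4, S0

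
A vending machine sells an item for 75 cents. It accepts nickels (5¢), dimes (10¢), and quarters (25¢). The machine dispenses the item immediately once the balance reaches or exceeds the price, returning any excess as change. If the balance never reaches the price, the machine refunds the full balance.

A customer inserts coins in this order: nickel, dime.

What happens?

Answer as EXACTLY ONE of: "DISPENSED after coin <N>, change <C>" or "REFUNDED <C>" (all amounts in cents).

Answer: REFUNDED 15

Derivation:
Price: 75¢
Coin 1 (nickel, 5¢): balance = 5¢
Coin 2 (dime, 10¢): balance = 15¢
All coins inserted, balance 15¢ < price 75¢ → REFUND 15¢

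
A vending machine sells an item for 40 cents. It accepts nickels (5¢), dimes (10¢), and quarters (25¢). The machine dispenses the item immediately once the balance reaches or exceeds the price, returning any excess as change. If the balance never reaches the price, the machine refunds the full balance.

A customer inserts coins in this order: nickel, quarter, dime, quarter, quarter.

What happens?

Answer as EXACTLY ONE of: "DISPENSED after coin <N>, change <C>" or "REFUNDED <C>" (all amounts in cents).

Answer: DISPENSED after coin 3, change 0

Derivation:
Price: 40¢
Coin 1 (nickel, 5¢): balance = 5¢
Coin 2 (quarter, 25¢): balance = 30¢
Coin 3 (dime, 10¢): balance = 40¢
  → balance >= price → DISPENSE, change = 40 - 40 = 0¢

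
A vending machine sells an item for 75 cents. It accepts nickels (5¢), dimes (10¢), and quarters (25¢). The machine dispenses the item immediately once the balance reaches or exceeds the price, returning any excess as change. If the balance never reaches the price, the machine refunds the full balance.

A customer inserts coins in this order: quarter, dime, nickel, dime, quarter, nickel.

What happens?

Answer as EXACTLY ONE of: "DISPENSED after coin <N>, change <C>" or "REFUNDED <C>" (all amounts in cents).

Price: 75¢
Coin 1 (quarter, 25¢): balance = 25¢
Coin 2 (dime, 10¢): balance = 35¢
Coin 3 (nickel, 5¢): balance = 40¢
Coin 4 (dime, 10¢): balance = 50¢
Coin 5 (quarter, 25¢): balance = 75¢
  → balance >= price → DISPENSE, change = 75 - 75 = 0¢

Answer: DISPENSED after coin 5, change 0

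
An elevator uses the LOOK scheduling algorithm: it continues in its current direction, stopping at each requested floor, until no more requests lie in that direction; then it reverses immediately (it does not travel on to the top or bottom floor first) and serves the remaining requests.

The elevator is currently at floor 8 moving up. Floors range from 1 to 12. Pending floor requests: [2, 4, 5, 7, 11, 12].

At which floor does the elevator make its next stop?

Answer: 11

Derivation:
Current floor: 8, direction: up
Requests above: [11, 12]
Requests below: [2, 4, 5, 7]
Moving up and requests lie above → nearest above is min([11, 12]) = 11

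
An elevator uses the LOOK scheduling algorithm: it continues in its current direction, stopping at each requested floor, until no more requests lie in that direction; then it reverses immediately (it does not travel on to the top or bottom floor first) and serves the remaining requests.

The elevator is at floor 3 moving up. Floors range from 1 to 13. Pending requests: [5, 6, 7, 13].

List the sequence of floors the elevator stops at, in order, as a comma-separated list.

Current: 3, moving UP
Serve above first (ascending): [5, 6, 7, 13]
Then reverse, serve below (descending): []

Answer: 5, 6, 7, 13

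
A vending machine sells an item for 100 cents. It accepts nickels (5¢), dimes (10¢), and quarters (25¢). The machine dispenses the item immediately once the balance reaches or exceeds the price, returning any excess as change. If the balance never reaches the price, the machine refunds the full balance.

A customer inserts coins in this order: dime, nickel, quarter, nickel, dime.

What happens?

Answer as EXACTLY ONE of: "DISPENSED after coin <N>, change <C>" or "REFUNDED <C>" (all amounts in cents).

Answer: REFUNDED 55

Derivation:
Price: 100¢
Coin 1 (dime, 10¢): balance = 10¢
Coin 2 (nickel, 5¢): balance = 15¢
Coin 3 (quarter, 25¢): balance = 40¢
Coin 4 (nickel, 5¢): balance = 45¢
Coin 5 (dime, 10¢): balance = 55¢
All coins inserted, balance 55¢ < price 100¢ → REFUND 55¢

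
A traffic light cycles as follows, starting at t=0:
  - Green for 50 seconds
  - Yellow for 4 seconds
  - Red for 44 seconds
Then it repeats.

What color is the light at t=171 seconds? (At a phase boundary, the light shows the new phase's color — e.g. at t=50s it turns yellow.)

Answer: red

Derivation:
Cycle length = 50 + 4 + 44 = 98s
t = 171, phase_t = 171 mod 98 = 73
73 >= 54 → RED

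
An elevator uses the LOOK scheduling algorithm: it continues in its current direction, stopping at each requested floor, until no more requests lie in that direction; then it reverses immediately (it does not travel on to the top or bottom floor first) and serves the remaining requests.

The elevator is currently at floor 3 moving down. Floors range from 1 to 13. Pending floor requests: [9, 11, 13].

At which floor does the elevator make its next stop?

Answer: 9

Derivation:
Current floor: 3, direction: down
Requests above: [9, 11, 13]
Requests below: []
Moving down but no requests below → reverse; nearest above is min([9, 11, 13]) = 9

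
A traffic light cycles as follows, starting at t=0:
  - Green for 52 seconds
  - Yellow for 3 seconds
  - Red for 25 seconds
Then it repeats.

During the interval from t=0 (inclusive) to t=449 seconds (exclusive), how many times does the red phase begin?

Cycle = 52+3+25 = 80s
red phase starts at t = k*80 + 55 for k=0,1,2,...
Need k*80+55 < 449 → k < 4.925
k ∈ {0, ..., 4} → 5 starts

Answer: 5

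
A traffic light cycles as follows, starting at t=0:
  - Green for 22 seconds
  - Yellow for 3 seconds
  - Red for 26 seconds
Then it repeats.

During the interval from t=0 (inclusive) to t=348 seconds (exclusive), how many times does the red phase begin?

Cycle = 22+3+26 = 51s
red phase starts at t = k*51 + 25 for k=0,1,2,...
Need k*51+25 < 348 → k < 6.333
k ∈ {0, ..., 6} → 7 starts

Answer: 7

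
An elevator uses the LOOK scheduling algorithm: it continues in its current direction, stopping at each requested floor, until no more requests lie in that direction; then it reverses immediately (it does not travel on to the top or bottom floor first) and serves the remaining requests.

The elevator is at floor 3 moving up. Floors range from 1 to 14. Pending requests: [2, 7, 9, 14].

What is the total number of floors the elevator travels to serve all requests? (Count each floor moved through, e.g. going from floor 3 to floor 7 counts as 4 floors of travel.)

Start at floor 3 moving up, LOOK stop order: [7, 9, 14, 2]
  3 → 7: |7-3| = 4, total = 4
  7 → 9: |9-7| = 2, total = 6
  9 → 14: |14-9| = 5, total = 11
  14 → 2: |2-14| = 12, total = 23

Answer: 23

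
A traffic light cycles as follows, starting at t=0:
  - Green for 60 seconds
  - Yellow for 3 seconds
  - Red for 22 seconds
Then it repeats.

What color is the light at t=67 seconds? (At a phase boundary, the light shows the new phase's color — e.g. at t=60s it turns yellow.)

Answer: red

Derivation:
Cycle length = 60 + 3 + 22 = 85s
t = 67, phase_t = 67 mod 85 = 67
67 >= 63 → RED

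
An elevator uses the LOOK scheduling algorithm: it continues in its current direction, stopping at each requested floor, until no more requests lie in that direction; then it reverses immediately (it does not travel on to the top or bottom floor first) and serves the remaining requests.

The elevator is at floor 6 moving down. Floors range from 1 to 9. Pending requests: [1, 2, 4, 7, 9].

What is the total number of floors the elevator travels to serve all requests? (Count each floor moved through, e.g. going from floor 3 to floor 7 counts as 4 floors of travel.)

Start at floor 6 moving down, LOOK stop order: [4, 2, 1, 7, 9]
  6 → 4: |4-6| = 2, total = 2
  4 → 2: |2-4| = 2, total = 4
  2 → 1: |1-2| = 1, total = 5
  1 → 7: |7-1| = 6, total = 11
  7 → 9: |9-7| = 2, total = 13

Answer: 13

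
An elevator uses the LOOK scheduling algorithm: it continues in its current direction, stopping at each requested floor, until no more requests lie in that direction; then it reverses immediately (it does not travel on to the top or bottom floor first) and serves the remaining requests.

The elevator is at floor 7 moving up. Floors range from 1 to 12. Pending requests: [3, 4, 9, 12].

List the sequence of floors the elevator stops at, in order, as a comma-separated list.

Answer: 9, 12, 4, 3

Derivation:
Current: 7, moving UP
Serve above first (ascending): [9, 12]
Then reverse, serve below (descending): [4, 3]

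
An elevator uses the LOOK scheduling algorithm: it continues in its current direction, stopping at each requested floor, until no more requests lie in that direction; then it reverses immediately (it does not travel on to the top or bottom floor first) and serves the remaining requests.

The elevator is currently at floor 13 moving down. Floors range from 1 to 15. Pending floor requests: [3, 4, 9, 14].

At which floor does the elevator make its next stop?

Current floor: 13, direction: down
Requests above: [14]
Requests below: [3, 4, 9]
Moving down and requests lie below → nearest below is max([3, 4, 9]) = 9

Answer: 9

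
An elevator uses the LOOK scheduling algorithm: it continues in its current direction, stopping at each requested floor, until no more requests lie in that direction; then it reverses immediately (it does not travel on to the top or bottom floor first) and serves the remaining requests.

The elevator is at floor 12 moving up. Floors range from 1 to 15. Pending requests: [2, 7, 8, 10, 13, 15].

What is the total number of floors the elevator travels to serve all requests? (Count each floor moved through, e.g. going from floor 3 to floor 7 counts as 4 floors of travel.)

Answer: 16

Derivation:
Start at floor 12 moving up, LOOK stop order: [13, 15, 10, 8, 7, 2]
  12 → 13: |13-12| = 1, total = 1
  13 → 15: |15-13| = 2, total = 3
  15 → 10: |10-15| = 5, total = 8
  10 → 8: |8-10| = 2, total = 10
  8 → 7: |7-8| = 1, total = 11
  7 → 2: |2-7| = 5, total = 16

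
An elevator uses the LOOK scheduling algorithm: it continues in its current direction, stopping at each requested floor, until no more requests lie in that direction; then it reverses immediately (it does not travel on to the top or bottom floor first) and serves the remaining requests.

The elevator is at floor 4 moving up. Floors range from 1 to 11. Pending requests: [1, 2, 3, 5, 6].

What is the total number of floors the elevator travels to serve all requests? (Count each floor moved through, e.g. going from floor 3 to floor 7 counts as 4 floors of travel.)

Start at floor 4 moving up, LOOK stop order: [5, 6, 3, 2, 1]
  4 → 5: |5-4| = 1, total = 1
  5 → 6: |6-5| = 1, total = 2
  6 → 3: |3-6| = 3, total = 5
  3 → 2: |2-3| = 1, total = 6
  2 → 1: |1-2| = 1, total = 7

Answer: 7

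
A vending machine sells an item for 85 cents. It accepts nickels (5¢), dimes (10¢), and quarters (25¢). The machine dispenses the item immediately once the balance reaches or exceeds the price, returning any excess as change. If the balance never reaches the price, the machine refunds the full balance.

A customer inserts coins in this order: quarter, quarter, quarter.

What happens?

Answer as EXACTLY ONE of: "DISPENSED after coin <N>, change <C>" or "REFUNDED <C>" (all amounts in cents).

Answer: REFUNDED 75

Derivation:
Price: 85¢
Coin 1 (quarter, 25¢): balance = 25¢
Coin 2 (quarter, 25¢): balance = 50¢
Coin 3 (quarter, 25¢): balance = 75¢
All coins inserted, balance 75¢ < price 85¢ → REFUND 75¢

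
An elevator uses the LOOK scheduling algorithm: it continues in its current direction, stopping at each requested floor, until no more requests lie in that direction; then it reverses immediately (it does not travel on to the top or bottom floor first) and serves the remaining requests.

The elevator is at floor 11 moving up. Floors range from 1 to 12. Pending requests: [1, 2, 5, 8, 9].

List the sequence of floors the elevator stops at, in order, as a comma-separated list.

Answer: 9, 8, 5, 2, 1

Derivation:
Current: 11, moving UP
Serve above first (ascending): []
Then reverse, serve below (descending): [9, 8, 5, 2, 1]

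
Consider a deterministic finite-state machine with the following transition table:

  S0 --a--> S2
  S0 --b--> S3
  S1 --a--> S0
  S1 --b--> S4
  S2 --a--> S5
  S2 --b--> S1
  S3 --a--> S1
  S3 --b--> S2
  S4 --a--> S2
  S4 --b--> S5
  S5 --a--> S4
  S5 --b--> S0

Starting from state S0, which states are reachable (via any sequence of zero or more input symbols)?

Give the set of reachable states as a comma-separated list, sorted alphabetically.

Answer: S0, S1, S2, S3, S4, S5

Derivation:
BFS from S0:
  visit S0: S0--a-->S2 (new), S0--b-->S3 (new)
  visit S2: S2--a-->S5 (new), S2--b-->S1 (new)
  visit S3: S3--a-->S1 (seen), S3--b-->S2 (seen)
  visit S5: S5--a-->S4 (new), S5--b-->S0 (seen)
  visit S1: S1--a-->S0 (seen), S1--b-->S4 (seen)
  visit S4: S4--a-->S2 (seen), S4--b-->S5 (seen)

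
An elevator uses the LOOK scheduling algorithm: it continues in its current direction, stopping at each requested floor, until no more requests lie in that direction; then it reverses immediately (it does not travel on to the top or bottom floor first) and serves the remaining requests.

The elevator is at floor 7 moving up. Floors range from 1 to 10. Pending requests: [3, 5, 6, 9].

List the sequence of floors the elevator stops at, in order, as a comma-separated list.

Current: 7, moving UP
Serve above first (ascending): [9]
Then reverse, serve below (descending): [6, 5, 3]

Answer: 9, 6, 5, 3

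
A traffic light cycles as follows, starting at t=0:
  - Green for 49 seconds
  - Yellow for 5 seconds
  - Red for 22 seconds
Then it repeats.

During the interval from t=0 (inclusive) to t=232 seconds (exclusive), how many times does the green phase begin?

Answer: 4

Derivation:
Cycle = 49+5+22 = 76s
green phase starts at t = k*76 + 0 for k=0,1,2,...
Need k*76+0 < 232 → k < 3.053
k ∈ {0, ..., 3} → 4 starts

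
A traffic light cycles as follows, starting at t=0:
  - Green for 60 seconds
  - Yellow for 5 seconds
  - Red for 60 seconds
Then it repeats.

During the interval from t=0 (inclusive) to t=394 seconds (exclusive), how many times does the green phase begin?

Cycle = 60+5+60 = 125s
green phase starts at t = k*125 + 0 for k=0,1,2,...
Need k*125+0 < 394 → k < 3.152
k ∈ {0, ..., 3} → 4 starts

Answer: 4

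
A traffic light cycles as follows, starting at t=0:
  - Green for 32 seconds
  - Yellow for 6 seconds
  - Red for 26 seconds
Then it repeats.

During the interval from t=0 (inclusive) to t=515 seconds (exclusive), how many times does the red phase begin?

Cycle = 32+6+26 = 64s
red phase starts at t = k*64 + 38 for k=0,1,2,...
Need k*64+38 < 515 → k < 7.453
k ∈ {0, ..., 7} → 8 starts

Answer: 8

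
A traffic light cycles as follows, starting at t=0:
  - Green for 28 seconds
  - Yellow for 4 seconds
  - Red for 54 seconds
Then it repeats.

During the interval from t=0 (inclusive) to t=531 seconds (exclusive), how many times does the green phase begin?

Answer: 7

Derivation:
Cycle = 28+4+54 = 86s
green phase starts at t = k*86 + 0 for k=0,1,2,...
Need k*86+0 < 531 → k < 6.174
k ∈ {0, ..., 6} → 7 starts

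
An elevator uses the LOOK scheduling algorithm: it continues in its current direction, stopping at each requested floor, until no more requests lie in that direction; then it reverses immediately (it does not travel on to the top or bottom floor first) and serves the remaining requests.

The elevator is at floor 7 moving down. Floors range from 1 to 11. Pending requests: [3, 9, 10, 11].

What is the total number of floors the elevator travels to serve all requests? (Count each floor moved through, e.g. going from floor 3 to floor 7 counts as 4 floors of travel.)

Answer: 12

Derivation:
Start at floor 7 moving down, LOOK stop order: [3, 9, 10, 11]
  7 → 3: |3-7| = 4, total = 4
  3 → 9: |9-3| = 6, total = 10
  9 → 10: |10-9| = 1, total = 11
  10 → 11: |11-10| = 1, total = 12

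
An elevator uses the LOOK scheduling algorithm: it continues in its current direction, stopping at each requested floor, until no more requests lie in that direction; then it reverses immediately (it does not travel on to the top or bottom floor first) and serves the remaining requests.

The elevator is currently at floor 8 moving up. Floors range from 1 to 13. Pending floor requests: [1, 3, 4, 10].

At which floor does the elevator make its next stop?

Current floor: 8, direction: up
Requests above: [10]
Requests below: [1, 3, 4]
Moving up and requests lie above → nearest above is min([10]) = 10

Answer: 10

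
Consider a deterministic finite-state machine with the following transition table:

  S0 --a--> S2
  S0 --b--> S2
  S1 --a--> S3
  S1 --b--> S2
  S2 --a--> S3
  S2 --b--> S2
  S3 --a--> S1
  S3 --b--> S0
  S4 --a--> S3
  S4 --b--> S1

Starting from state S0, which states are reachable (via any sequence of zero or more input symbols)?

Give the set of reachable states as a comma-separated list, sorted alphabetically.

Answer: S0, S1, S2, S3

Derivation:
BFS from S0:
  visit S0: S0--a-->S2 (new), S0--b-->S2 (seen)
  visit S2: S2--a-->S3 (new), S2--b-->S2 (seen)
  visit S3: S3--a-->S1 (new), S3--b-->S0 (seen)
  visit S1: S1--a-->S3 (seen), S1--b-->S2 (seen)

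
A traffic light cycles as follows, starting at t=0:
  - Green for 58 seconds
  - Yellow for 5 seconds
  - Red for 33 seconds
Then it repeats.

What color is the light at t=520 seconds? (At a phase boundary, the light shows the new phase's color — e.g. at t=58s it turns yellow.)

Answer: green

Derivation:
Cycle length = 58 + 5 + 33 = 96s
t = 520, phase_t = 520 mod 96 = 40
40 < 58 (green end) → GREEN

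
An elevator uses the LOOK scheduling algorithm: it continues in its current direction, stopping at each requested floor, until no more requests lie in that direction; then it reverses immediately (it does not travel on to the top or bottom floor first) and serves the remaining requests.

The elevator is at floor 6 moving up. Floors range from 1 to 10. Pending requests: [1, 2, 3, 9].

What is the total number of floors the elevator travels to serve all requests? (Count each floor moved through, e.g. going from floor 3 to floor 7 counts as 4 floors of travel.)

Answer: 11

Derivation:
Start at floor 6 moving up, LOOK stop order: [9, 3, 2, 1]
  6 → 9: |9-6| = 3, total = 3
  9 → 3: |3-9| = 6, total = 9
  3 → 2: |2-3| = 1, total = 10
  2 → 1: |1-2| = 1, total = 11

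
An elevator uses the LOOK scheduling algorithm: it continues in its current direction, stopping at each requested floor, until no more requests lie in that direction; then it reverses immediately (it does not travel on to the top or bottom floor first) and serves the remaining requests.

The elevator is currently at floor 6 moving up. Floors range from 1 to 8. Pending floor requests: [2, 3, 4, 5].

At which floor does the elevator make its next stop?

Answer: 5

Derivation:
Current floor: 6, direction: up
Requests above: []
Requests below: [2, 3, 4, 5]
Moving up but no requests above → reverse; nearest below is max([2, 3, 4, 5]) = 5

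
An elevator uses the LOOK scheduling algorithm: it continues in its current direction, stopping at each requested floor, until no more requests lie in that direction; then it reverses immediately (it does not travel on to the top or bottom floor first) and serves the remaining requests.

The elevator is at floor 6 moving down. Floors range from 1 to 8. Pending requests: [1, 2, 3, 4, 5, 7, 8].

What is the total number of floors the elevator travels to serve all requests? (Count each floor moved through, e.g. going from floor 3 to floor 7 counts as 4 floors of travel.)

Start at floor 6 moving down, LOOK stop order: [5, 4, 3, 2, 1, 7, 8]
  6 → 5: |5-6| = 1, total = 1
  5 → 4: |4-5| = 1, total = 2
  4 → 3: |3-4| = 1, total = 3
  3 → 2: |2-3| = 1, total = 4
  2 → 1: |1-2| = 1, total = 5
  1 → 7: |7-1| = 6, total = 11
  7 → 8: |8-7| = 1, total = 12

Answer: 12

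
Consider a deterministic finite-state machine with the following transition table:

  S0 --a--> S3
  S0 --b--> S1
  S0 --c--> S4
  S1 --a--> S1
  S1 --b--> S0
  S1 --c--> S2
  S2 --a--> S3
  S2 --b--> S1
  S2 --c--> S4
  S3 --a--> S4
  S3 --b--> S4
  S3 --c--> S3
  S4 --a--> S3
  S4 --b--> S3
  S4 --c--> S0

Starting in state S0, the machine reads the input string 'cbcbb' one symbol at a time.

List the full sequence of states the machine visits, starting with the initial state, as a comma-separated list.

Answer: S0, S4, S3, S3, S4, S3

Derivation:
Start: S0
  read 'c': S0 --c--> S4
  read 'b': S4 --b--> S3
  read 'c': S3 --c--> S3
  read 'b': S3 --b--> S4
  read 'b': S4 --b--> S3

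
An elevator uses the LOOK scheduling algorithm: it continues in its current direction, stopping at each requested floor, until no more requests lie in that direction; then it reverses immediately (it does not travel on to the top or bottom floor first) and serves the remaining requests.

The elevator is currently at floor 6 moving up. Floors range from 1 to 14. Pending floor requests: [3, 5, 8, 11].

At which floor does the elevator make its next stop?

Answer: 8

Derivation:
Current floor: 6, direction: up
Requests above: [8, 11]
Requests below: [3, 5]
Moving up and requests lie above → nearest above is min([8, 11]) = 8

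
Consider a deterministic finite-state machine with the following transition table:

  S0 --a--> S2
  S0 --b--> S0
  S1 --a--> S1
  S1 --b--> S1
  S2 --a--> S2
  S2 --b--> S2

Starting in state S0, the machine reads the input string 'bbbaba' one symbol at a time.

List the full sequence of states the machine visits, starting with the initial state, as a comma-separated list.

Answer: S0, S0, S0, S0, S2, S2, S2

Derivation:
Start: S0
  read 'b': S0 --b--> S0
  read 'b': S0 --b--> S0
  read 'b': S0 --b--> S0
  read 'a': S0 --a--> S2
  read 'b': S2 --b--> S2
  read 'a': S2 --a--> S2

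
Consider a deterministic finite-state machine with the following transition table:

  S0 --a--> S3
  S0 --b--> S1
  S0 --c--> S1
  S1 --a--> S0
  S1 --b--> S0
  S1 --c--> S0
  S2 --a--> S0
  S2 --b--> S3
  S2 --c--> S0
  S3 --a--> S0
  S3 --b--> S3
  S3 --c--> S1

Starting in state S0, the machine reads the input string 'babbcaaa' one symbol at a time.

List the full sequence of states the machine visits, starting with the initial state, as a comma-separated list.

Start: S0
  read 'b': S0 --b--> S1
  read 'a': S1 --a--> S0
  read 'b': S0 --b--> S1
  read 'b': S1 --b--> S0
  read 'c': S0 --c--> S1
  read 'a': S1 --a--> S0
  read 'a': S0 --a--> S3
  read 'a': S3 --a--> S0

Answer: S0, S1, S0, S1, S0, S1, S0, S3, S0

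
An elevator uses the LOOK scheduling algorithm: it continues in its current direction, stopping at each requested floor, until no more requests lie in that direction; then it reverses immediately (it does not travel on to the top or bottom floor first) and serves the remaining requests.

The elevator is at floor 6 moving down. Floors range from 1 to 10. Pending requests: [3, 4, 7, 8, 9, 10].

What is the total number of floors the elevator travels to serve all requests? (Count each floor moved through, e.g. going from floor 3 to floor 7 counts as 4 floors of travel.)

Answer: 10

Derivation:
Start at floor 6 moving down, LOOK stop order: [4, 3, 7, 8, 9, 10]
  6 → 4: |4-6| = 2, total = 2
  4 → 3: |3-4| = 1, total = 3
  3 → 7: |7-3| = 4, total = 7
  7 → 8: |8-7| = 1, total = 8
  8 → 9: |9-8| = 1, total = 9
  9 → 10: |10-9| = 1, total = 10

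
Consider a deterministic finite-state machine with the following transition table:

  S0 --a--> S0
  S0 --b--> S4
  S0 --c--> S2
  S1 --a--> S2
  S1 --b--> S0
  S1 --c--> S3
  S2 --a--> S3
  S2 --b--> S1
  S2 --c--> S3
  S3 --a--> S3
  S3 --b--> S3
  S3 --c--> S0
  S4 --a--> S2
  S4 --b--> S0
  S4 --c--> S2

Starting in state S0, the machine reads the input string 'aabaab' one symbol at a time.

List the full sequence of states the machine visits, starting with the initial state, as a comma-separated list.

Start: S0
  read 'a': S0 --a--> S0
  read 'a': S0 --a--> S0
  read 'b': S0 --b--> S4
  read 'a': S4 --a--> S2
  read 'a': S2 --a--> S3
  read 'b': S3 --b--> S3

Answer: S0, S0, S0, S4, S2, S3, S3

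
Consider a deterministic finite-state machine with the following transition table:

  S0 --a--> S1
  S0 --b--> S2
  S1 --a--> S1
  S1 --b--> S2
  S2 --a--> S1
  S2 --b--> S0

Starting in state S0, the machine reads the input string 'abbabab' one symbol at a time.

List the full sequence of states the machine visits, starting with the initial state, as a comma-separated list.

Start: S0
  read 'a': S0 --a--> S1
  read 'b': S1 --b--> S2
  read 'b': S2 --b--> S0
  read 'a': S0 --a--> S1
  read 'b': S1 --b--> S2
  read 'a': S2 --a--> S1
  read 'b': S1 --b--> S2

Answer: S0, S1, S2, S0, S1, S2, S1, S2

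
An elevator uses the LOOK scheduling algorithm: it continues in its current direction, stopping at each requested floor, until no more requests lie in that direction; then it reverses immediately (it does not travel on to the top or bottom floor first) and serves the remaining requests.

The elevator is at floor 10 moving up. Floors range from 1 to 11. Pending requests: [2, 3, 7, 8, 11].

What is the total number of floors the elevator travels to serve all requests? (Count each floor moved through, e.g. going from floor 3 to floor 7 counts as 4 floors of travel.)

Answer: 10

Derivation:
Start at floor 10 moving up, LOOK stop order: [11, 8, 7, 3, 2]
  10 → 11: |11-10| = 1, total = 1
  11 → 8: |8-11| = 3, total = 4
  8 → 7: |7-8| = 1, total = 5
  7 → 3: |3-7| = 4, total = 9
  3 → 2: |2-3| = 1, total = 10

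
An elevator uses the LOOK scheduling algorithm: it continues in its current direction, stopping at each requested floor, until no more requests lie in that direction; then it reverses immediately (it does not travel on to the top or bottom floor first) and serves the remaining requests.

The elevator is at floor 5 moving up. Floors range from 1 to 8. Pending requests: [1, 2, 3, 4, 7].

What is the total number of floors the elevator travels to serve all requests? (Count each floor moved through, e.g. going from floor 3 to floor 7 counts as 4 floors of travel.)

Start at floor 5 moving up, LOOK stop order: [7, 4, 3, 2, 1]
  5 → 7: |7-5| = 2, total = 2
  7 → 4: |4-7| = 3, total = 5
  4 → 3: |3-4| = 1, total = 6
  3 → 2: |2-3| = 1, total = 7
  2 → 1: |1-2| = 1, total = 8

Answer: 8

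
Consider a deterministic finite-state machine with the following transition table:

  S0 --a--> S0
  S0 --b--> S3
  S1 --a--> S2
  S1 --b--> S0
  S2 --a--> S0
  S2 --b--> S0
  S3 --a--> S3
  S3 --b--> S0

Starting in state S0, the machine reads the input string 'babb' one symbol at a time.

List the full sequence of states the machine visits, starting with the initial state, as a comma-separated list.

Answer: S0, S3, S3, S0, S3

Derivation:
Start: S0
  read 'b': S0 --b--> S3
  read 'a': S3 --a--> S3
  read 'b': S3 --b--> S0
  read 'b': S0 --b--> S3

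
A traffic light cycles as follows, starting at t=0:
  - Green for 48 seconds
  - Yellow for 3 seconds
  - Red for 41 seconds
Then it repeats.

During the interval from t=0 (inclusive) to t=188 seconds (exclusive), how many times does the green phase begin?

Answer: 3

Derivation:
Cycle = 48+3+41 = 92s
green phase starts at t = k*92 + 0 for k=0,1,2,...
Need k*92+0 < 188 → k < 2.043
k ∈ {0, ..., 2} → 3 starts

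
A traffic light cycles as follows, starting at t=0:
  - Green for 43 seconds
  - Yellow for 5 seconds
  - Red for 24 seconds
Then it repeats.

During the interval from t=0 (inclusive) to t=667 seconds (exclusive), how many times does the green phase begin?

Cycle = 43+5+24 = 72s
green phase starts at t = k*72 + 0 for k=0,1,2,...
Need k*72+0 < 667 → k < 9.264
k ∈ {0, ..., 9} → 10 starts

Answer: 10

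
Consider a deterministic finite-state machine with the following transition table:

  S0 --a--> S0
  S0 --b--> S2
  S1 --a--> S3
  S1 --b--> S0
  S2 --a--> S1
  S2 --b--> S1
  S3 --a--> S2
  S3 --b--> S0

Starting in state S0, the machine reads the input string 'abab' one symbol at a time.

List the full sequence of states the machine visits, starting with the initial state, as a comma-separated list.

Answer: S0, S0, S2, S1, S0

Derivation:
Start: S0
  read 'a': S0 --a--> S0
  read 'b': S0 --b--> S2
  read 'a': S2 --a--> S1
  read 'b': S1 --b--> S0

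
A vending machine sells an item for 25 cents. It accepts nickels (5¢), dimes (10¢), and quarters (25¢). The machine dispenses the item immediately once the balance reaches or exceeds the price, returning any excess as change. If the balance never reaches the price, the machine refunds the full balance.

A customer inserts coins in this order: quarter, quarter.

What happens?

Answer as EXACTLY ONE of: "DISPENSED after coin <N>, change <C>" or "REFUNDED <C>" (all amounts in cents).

Price: 25¢
Coin 1 (quarter, 25¢): balance = 25¢
  → balance >= price → DISPENSE, change = 25 - 25 = 0¢

Answer: DISPENSED after coin 1, change 0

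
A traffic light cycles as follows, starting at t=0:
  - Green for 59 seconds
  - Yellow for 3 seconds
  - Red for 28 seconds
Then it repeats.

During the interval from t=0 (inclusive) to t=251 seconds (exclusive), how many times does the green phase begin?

Cycle = 59+3+28 = 90s
green phase starts at t = k*90 + 0 for k=0,1,2,...
Need k*90+0 < 251 → k < 2.789
k ∈ {0, ..., 2} → 3 starts

Answer: 3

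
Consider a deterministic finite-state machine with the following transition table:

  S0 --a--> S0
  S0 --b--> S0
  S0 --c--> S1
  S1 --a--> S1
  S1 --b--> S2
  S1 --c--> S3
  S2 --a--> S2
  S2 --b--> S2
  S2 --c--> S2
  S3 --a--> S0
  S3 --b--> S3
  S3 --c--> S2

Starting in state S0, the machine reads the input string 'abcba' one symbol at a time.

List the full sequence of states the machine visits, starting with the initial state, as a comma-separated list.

Start: S0
  read 'a': S0 --a--> S0
  read 'b': S0 --b--> S0
  read 'c': S0 --c--> S1
  read 'b': S1 --b--> S2
  read 'a': S2 --a--> S2

Answer: S0, S0, S0, S1, S2, S2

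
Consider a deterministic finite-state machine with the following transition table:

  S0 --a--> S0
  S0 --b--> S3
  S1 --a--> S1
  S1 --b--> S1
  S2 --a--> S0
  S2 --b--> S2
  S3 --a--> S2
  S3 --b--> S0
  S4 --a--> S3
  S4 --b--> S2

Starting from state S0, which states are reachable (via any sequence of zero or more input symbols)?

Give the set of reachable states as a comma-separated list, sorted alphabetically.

BFS from S0:
  visit S0: S0--a-->S0 (seen), S0--b-->S3 (new)
  visit S3: S3--a-->S2 (new), S3--b-->S0 (seen)
  visit S2: S2--a-->S0 (seen), S2--b-->S2 (seen)

Answer: S0, S2, S3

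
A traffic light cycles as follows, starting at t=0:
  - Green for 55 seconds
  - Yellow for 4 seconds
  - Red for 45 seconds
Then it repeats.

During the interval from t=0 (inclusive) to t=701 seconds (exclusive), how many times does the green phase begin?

Answer: 7

Derivation:
Cycle = 55+4+45 = 104s
green phase starts at t = k*104 + 0 for k=0,1,2,...
Need k*104+0 < 701 → k < 6.740
k ∈ {0, ..., 6} → 7 starts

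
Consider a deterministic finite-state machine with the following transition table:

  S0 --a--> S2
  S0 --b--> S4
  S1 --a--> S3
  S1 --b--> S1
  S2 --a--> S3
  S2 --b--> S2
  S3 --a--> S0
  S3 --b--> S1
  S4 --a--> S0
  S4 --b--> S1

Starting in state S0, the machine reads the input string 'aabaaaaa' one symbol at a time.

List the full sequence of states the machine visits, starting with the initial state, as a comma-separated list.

Start: S0
  read 'a': S0 --a--> S2
  read 'a': S2 --a--> S3
  read 'b': S3 --b--> S1
  read 'a': S1 --a--> S3
  read 'a': S3 --a--> S0
  read 'a': S0 --a--> S2
  read 'a': S2 --a--> S3
  read 'a': S3 --a--> S0

Answer: S0, S2, S3, S1, S3, S0, S2, S3, S0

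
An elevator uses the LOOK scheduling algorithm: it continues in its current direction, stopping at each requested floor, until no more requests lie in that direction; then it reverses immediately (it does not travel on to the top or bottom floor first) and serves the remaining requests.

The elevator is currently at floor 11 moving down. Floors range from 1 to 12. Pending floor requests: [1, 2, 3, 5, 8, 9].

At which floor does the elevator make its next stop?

Current floor: 11, direction: down
Requests above: []
Requests below: [1, 2, 3, 5, 8, 9]
Moving down and requests lie below → nearest below is max([1, 2, 3, 5, 8, 9]) = 9

Answer: 9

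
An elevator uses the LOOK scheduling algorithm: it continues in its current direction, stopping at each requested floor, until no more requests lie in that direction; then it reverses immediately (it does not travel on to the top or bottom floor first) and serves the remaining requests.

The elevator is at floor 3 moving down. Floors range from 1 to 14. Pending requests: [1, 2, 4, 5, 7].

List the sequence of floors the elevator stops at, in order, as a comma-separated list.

Current: 3, moving DOWN
Serve below first (descending): [2, 1]
Then reverse, serve above (ascending): [4, 5, 7]

Answer: 2, 1, 4, 5, 7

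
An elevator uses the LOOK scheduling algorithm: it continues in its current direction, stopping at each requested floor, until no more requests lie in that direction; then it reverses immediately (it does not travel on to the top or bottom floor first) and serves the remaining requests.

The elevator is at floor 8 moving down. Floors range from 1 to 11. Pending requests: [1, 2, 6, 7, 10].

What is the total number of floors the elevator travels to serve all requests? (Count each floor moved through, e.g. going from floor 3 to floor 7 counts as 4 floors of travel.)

Start at floor 8 moving down, LOOK stop order: [7, 6, 2, 1, 10]
  8 → 7: |7-8| = 1, total = 1
  7 → 6: |6-7| = 1, total = 2
  6 → 2: |2-6| = 4, total = 6
  2 → 1: |1-2| = 1, total = 7
  1 → 10: |10-1| = 9, total = 16

Answer: 16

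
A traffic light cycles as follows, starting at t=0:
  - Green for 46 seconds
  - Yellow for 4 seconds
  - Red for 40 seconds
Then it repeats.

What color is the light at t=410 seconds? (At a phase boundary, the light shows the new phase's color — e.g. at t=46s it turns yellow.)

Answer: red

Derivation:
Cycle length = 46 + 4 + 40 = 90s
t = 410, phase_t = 410 mod 90 = 50
50 >= 50 → RED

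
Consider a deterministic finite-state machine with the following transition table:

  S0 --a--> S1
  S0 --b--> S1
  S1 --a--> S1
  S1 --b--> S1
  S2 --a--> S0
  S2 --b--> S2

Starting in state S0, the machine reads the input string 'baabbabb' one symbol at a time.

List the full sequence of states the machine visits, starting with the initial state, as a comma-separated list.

Start: S0
  read 'b': S0 --b--> S1
  read 'a': S1 --a--> S1
  read 'a': S1 --a--> S1
  read 'b': S1 --b--> S1
  read 'b': S1 --b--> S1
  read 'a': S1 --a--> S1
  read 'b': S1 --b--> S1
  read 'b': S1 --b--> S1

Answer: S0, S1, S1, S1, S1, S1, S1, S1, S1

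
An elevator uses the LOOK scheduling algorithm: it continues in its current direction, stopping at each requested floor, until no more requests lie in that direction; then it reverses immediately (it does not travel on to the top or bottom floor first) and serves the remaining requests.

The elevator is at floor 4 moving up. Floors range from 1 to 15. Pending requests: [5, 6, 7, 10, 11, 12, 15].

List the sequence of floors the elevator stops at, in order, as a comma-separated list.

Answer: 5, 6, 7, 10, 11, 12, 15

Derivation:
Current: 4, moving UP
Serve above first (ascending): [5, 6, 7, 10, 11, 12, 15]
Then reverse, serve below (descending): []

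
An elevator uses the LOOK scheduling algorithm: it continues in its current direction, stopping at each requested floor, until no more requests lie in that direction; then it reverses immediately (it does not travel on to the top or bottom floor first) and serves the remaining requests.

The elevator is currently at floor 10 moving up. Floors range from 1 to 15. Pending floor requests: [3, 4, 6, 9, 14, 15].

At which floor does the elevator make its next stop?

Current floor: 10, direction: up
Requests above: [14, 15]
Requests below: [3, 4, 6, 9]
Moving up and requests lie above → nearest above is min([14, 15]) = 14

Answer: 14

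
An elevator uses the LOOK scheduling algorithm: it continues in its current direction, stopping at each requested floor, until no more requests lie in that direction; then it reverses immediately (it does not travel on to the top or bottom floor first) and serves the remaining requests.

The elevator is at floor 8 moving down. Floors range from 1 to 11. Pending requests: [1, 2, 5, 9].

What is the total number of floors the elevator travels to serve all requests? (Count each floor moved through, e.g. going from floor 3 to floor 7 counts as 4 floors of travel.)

Start at floor 8 moving down, LOOK stop order: [5, 2, 1, 9]
  8 → 5: |5-8| = 3, total = 3
  5 → 2: |2-5| = 3, total = 6
  2 → 1: |1-2| = 1, total = 7
  1 → 9: |9-1| = 8, total = 15

Answer: 15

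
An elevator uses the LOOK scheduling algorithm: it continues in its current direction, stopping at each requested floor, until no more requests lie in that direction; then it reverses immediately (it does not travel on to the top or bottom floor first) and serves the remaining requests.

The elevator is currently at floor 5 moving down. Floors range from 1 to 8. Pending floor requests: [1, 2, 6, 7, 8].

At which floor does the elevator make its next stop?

Current floor: 5, direction: down
Requests above: [6, 7, 8]
Requests below: [1, 2]
Moving down and requests lie below → nearest below is max([1, 2]) = 2

Answer: 2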